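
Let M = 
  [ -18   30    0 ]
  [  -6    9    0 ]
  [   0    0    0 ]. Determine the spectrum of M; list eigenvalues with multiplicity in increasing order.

Characteristic polynomial: p(r) = r^3 + 9r^2 + 18r = r(r + 3)(r + 6).
Roots (with multiplicity): -6, -3, 0.

-6, -3, 0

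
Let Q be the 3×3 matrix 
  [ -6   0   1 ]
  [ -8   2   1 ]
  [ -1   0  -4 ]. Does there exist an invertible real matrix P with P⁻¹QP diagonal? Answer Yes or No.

No

Characteristic polynomial: p(λ) = λ^3 + 8λ^2 + 5λ - 50 = (λ - 2)(λ + 5)^2.
λ = -5 has algebraic multiplicity 2; rank(Q + 5I) = 2, so geometric multiplicity = 1.
Geometric multiplicity < algebraic multiplicity, so Q is not diagonalizable.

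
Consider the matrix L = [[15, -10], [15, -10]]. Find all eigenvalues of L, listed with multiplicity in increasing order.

Characteristic polynomial: p(μ) = μ^2 - 5μ = μ(μ - 5).
Roots (with multiplicity): 0, 5.

0, 5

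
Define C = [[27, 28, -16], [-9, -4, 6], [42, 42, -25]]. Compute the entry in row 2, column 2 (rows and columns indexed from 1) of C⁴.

256

Characteristic polynomial: μ^3 + 2μ^2 - 11μ - 12 = (μ - 3)(μ + 1)(μ + 4), so the eigenvalues are -4, -1, 3.
μ=-4: eigenvector (-4, 1, -6).
μ=-1: eigenvector (5, -1, 7).
μ=3: eigenvector (2, 0, 3).
P = [[-4, 5, 2], [1, -1, 0], [-6, 7, 3]], D = diag(-4, -1, 3), P⁻¹ = [[3, 1, -2], [3, 0, -2], [-1, 2, 1]].
C⁴ = P·diag(256, 1, 81)·P⁻¹ = [[-3219, -700, 2200], [765, 256, -510], [-4830, -1050, 3301]].
The requested entry is 256.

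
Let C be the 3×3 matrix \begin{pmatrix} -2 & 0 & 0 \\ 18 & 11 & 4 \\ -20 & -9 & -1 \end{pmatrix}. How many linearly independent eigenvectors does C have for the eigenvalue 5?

1

C − 5I = [[-7, 0, 0], [18, 6, 4], [-20, -9, -6]].
This matrix has rank 2, so its null space has dimension 3 − 2 = 1.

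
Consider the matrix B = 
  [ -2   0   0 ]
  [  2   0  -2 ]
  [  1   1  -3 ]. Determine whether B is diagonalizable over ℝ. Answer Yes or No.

Yes

Characteristic polynomial: p(μ) = μ^3 + 5μ^2 + 8μ + 4 = (μ + 1)(μ + 2)^2.
μ = -2 has algebraic multiplicity 2; rank(B + 2I) = 1, so geometric multiplicity = 2.
Every eigenvalue has geometric = algebraic multiplicity, so B is diagonalizable.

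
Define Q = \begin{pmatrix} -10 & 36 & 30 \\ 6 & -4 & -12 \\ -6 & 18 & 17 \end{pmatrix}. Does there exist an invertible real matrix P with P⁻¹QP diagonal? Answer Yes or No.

Characteristic polynomial: p(λ) = λ^3 - 3λ^2 - 18λ + 40 = (λ - 5)(λ - 2)(λ + 4).
All 3 eigenvalues are distinct, so Q is diagonalizable.

Yes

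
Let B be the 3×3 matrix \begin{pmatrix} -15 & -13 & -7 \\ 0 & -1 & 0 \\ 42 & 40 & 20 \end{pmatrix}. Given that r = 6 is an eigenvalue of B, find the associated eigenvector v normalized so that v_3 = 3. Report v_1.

-1

B − 6I = [[-21, -13, -7], [0, -7, 0], [42, 40, 14]].
Solving (B − 6I)v = 0 gives the eigenspace spanned by (-1, 0, 3).
With v_3 = 3, v = (-1, 0, 3), so v_1 = -1.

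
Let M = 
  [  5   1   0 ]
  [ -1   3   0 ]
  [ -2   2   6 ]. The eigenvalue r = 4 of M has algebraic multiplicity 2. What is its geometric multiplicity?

1

M − 4I = [[1, 1, 0], [-1, -1, 0], [-2, 2, 2]].
This matrix has rank 2, so its null space has dimension 3 − 2 = 1.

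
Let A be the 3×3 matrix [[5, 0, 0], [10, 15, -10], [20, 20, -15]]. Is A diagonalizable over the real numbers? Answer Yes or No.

Yes

Characteristic polynomial: p(s) = s^3 - 5s^2 - 25s + 125 = (s - 5)^2(s + 5).
s = 5 has algebraic multiplicity 2; rank(A − 5I) = 1, so geometric multiplicity = 2.
Every eigenvalue has geometric = algebraic multiplicity, so A is diagonalizable.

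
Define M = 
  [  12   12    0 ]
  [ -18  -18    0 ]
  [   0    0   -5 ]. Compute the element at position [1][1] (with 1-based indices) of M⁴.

Characteristic polynomial: s^3 + 11s^2 + 30s = s(s + 5)(s + 6), so the eigenvalues are -6, -5, 0.
s=0: eigenvector (1, -1, 0).
s=-6: eigenvector (-2, 3, 0).
s=-5: eigenvector (0, 0, 1).
P = [[1, -2, 0], [-1, 3, 0], [0, 0, 1]], D = diag(0, -6, -5), P⁻¹ = [[3, 2, 0], [1, 1, 0], [0, 0, 1]].
M⁴ = P·diag(0, 1296, 625)·P⁻¹ = [[-2592, -2592, 0], [3888, 3888, 0], [0, 0, 625]].
The requested entry is -2592.

-2592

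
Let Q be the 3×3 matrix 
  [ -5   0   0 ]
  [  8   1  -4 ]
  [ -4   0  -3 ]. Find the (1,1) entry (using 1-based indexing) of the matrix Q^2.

Characteristic polynomial: s^3 + 7s^2 + 7s - 15 = (s - 1)(s + 3)(s + 5), so the eigenvalues are -5, -3, 1.
s=-5: eigenvector (1, 0, 2).
s=1: eigenvector (0, 1, 0).
s=-3: eigenvector (0, 1, 1).
P = [[1, 0, 0], [0, 1, 1], [2, 0, 1]], D = diag(-5, 1, -3), P⁻¹ = [[1, 0, 0], [2, 1, -1], [-2, 0, 1]].
Q² = P·diag(25, 1, 9)·P⁻¹ = [[25, 0, 0], [-16, 1, 8], [32, 0, 9]].
The requested entry is 25.

25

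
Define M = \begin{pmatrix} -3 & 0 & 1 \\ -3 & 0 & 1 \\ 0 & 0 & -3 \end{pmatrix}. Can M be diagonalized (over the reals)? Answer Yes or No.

Characteristic polynomial: p(μ) = μ^3 + 6μ^2 + 9μ = μ(μ + 3)^2.
μ = -3 has algebraic multiplicity 2; rank(M + 3I) = 2, so geometric multiplicity = 1.
Geometric multiplicity < algebraic multiplicity, so M is not diagonalizable.

No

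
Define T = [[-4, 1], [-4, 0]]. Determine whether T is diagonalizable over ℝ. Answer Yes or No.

No

Characteristic polynomial: p(r) = r^2 + 4r + 4 = (r + 2)^2.
r = -2 has algebraic multiplicity 2; rank(T + 2I) = 1, so geometric multiplicity = 1.
Geometric multiplicity < algebraic multiplicity, so T is not diagonalizable.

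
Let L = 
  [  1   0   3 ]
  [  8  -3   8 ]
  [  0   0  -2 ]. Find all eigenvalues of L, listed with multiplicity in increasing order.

Characteristic polynomial: p(λ) = λ^3 + 4λ^2 + λ - 6 = (λ - 1)(λ + 2)(λ + 3).
Roots (with multiplicity): -3, -2, 1.

-3, -2, 1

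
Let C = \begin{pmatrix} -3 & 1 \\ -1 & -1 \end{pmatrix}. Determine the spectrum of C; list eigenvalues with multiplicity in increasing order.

-2, -2

Characteristic polynomial: p(μ) = μ^2 + 4μ + 4 = (μ + 2)^2.
Roots (with multiplicity): -2, -2.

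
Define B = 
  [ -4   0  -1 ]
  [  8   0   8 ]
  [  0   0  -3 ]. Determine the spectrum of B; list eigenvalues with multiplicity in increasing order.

-4, -3, 0

Characteristic polynomial: p(μ) = μ^3 + 7μ^2 + 12μ = μ(μ + 3)(μ + 4).
Roots (with multiplicity): -4, -3, 0.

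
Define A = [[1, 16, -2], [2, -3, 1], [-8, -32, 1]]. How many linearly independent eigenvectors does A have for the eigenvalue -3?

1

A + 3I = [[4, 16, -2], [2, 0, 1], [-8, -32, 4]].
This matrix has rank 2, so its null space has dimension 3 − 2 = 1.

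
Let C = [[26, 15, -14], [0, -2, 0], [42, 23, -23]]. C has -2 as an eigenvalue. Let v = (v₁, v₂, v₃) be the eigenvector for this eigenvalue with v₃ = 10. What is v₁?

5

C + 2I = [[28, 15, -14], [0, 0, 0], [42, 23, -21]].
Solving (C + 2I)v = 0 gives the eigenspace spanned by (5, 0, 10).
With v₃ = 10, v = (5, 0, 10), so v₁ = 5.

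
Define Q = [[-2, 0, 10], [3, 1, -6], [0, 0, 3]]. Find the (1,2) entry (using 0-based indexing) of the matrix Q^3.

-18

Characteristic polynomial: μ^3 - 2μ^2 - 5μ + 6 = (μ - 3)(μ - 1)(μ + 2), so the eigenvalues are -2, 1, 3.
μ=1: eigenvector (0, -1, 0).
μ=-2: eigenvector (1, -1, 0).
μ=3: eigenvector (2, 0, 1).
P = [[0, 1, 2], [-1, -1, 0], [0, 0, 1]], D = diag(1, -2, 3), P⁻¹ = [[-1, -1, 2], [1, 0, -2], [0, 0, 1]].
Q³ = P·diag(1, -8, 27)·P⁻¹ = [[-8, 0, 70], [9, 1, -18], [0, 0, 27]].
The requested entry is -18.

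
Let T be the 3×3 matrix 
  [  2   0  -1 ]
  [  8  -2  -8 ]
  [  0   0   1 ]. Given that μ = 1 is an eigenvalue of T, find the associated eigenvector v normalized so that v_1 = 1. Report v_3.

T − 1I = [[1, 0, -1], [8, -3, -8], [0, 0, 0]].
Solving (T − 1I)v = 0 gives the eigenspace spanned by (1, 0, 1).
With v_1 = 1, v = (1, 0, 1), so v_3 = 1.

1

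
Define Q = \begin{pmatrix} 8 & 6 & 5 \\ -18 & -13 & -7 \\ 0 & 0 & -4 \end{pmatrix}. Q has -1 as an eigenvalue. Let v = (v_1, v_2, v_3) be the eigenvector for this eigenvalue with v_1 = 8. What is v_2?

Q + 1I = [[9, 6, 5], [-18, -12, -7], [0, 0, -3]].
Solving (Q + 1I)v = 0 gives the eigenspace spanned by (8, -12, 0).
With v_1 = 8, v = (8, -12, 0), so v_2 = -12.

-12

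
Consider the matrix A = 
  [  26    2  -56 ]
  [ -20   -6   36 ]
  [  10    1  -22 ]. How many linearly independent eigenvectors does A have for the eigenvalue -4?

1

A + 4I = [[30, 2, -56], [-20, -2, 36], [10, 1, -18]].
This matrix has rank 2, so its null space has dimension 3 − 2 = 1.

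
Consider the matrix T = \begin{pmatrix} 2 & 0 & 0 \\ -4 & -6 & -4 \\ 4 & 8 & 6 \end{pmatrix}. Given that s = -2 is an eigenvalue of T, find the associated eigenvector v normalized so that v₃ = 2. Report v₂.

T + 2I = [[4, 0, 0], [-4, -4, -4], [4, 8, 8]].
Solving (T + 2I)v = 0 gives the eigenspace spanned by (0, -2, 2).
With v₃ = 2, v = (0, -2, 2), so v₂ = -2.

-2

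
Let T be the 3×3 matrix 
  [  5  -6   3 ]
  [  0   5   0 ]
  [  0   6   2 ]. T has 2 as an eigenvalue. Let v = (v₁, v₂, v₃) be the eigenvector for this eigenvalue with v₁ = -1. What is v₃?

1

T − 2I = [[3, -6, 3], [0, 3, 0], [0, 6, 0]].
Solving (T − 2I)v = 0 gives the eigenspace spanned by (-1, 0, 1).
With v₁ = -1, v = (-1, 0, 1), so v₃ = 1.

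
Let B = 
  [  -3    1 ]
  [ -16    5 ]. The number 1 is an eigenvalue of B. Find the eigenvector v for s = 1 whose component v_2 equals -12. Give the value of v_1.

B − 1I = [[-4, 1], [-16, 4]].
Solving (B − 1I)v = 0 gives the eigenspace spanned by (-3, -12).
With v_2 = -12, v = (-3, -12), so v_1 = -3.

-3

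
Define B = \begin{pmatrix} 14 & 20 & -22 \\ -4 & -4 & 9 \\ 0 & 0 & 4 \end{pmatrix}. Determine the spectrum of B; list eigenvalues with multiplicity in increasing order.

Characteristic polynomial: p(s) = s^3 - 14s^2 + 64s - 96 = (s - 6)(s - 4)^2.
Roots (with multiplicity): 4, 4, 6.

4, 4, 6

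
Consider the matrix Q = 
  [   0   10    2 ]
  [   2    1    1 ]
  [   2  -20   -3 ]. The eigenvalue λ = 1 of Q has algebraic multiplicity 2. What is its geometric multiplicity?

1

Q − 1I = [[-1, 10, 2], [2, 0, 1], [2, -20, -4]].
This matrix has rank 2, so its null space has dimension 3 − 2 = 1.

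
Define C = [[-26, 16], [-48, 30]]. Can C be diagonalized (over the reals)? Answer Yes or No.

Characteristic polynomial: p(μ) = μ^2 - 4μ - 12 = (μ - 6)(μ + 2).
All 2 eigenvalues are distinct, so C is diagonalizable.

Yes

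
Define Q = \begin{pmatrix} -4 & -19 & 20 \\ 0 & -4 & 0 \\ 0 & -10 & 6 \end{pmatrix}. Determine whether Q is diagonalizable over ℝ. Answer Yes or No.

No

Characteristic polynomial: p(s) = s^3 + 2s^2 - 32s - 96 = (s - 6)(s + 4)^2.
s = -4 has algebraic multiplicity 2; rank(Q + 4I) = 2, so geometric multiplicity = 1.
Geometric multiplicity < algebraic multiplicity, so Q is not diagonalizable.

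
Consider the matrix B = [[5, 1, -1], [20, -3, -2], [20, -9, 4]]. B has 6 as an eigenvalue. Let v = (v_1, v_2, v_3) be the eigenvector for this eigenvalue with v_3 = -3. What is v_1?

-3

B − 6I = [[-1, 1, -1], [20, -9, -2], [20, -9, -2]].
Solving (B − 6I)v = 0 gives the eigenspace spanned by (-3, -6, -3).
With v_3 = -3, v = (-3, -6, -3), so v_1 = -3.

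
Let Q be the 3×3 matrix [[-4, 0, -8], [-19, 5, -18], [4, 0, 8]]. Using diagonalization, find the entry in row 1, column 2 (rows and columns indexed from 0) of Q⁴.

-1762

Characteristic polynomial: t^3 - 9t^2 + 20t = t(t - 5)(t - 4), so the eigenvalues are 0, 4, 5.
t=4: eigenvector (1, 1, -1).
t=5: eigenvector (0, 1, 0).
t=0: eigenvector (2, 4, -1).
P = [[1, 0, 2], [1, 1, 4], [-1, 0, -1]], D = diag(4, 5, 0), P⁻¹ = [[-1, 0, -2], [-3, 1, -2], [1, 0, 1]].
Q⁴ = P·diag(256, 625, 0)·P⁻¹ = [[-256, 0, -512], [-2131, 625, -1762], [256, 0, 512]].
The requested entry is -1762.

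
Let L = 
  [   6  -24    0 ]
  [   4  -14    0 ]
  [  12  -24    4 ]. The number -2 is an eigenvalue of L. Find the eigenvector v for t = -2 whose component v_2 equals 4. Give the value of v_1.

L + 2I = [[8, -24, 0], [4, -12, 0], [12, -24, 6]].
Solving (L + 2I)v = 0 gives the eigenspace spanned by (12, 4, -8).
With v_2 = 4, v = (12, 4, -8), so v_1 = 12.

12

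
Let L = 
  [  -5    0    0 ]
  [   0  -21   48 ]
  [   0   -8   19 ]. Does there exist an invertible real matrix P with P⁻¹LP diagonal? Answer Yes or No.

Characteristic polynomial: p(μ) = μ^3 + 7μ^2 - 5μ - 75 = (μ - 3)(μ + 5)^2.
μ = -5 has algebraic multiplicity 2; rank(L + 5I) = 1, so geometric multiplicity = 2.
Every eigenvalue has geometric = algebraic multiplicity, so L is diagonalizable.

Yes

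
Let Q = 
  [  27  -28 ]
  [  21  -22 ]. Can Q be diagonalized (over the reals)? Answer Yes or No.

Yes

Characteristic polynomial: p(t) = t^2 - 5t - 6 = (t - 6)(t + 1).
All 2 eigenvalues are distinct, so Q is diagonalizable.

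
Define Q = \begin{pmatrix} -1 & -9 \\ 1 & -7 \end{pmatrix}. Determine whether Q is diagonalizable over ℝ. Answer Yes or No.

Characteristic polynomial: p(λ) = λ^2 + 8λ + 16 = (λ + 4)^2.
λ = -4 has algebraic multiplicity 2; rank(Q + 4I) = 1, so geometric multiplicity = 1.
Geometric multiplicity < algebraic multiplicity, so Q is not diagonalizable.

No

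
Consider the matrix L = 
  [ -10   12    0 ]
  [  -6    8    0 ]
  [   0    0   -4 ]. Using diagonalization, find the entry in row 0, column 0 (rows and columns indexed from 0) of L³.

-136

Characteristic polynomial: λ^3 + 6λ^2 - 32 = (λ - 2)(λ + 4)^2, so the eigenvalues are -4, -4, 2.
λ=-4: eigenvector (-2, -1, 0).
λ=2: eigenvector (1, 1, 0).
λ=-4: eigenvector (4, 2, 1).
P = [[-2, 1, 4], [-1, 1, 2], [0, 0, 1]], D = diag(-4, 2, -4), P⁻¹ = [[-1, 1, 2], [-1, 2, 0], [0, 0, 1]].
L³ = P·diag(-64, 8, -64)·P⁻¹ = [[-136, 144, 0], [-72, 80, 0], [0, 0, -64]].
The requested entry is -136.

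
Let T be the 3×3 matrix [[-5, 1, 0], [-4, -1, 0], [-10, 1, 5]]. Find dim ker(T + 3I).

1

T + 3I = [[-2, 1, 0], [-4, 2, 0], [-10, 1, 8]].
This matrix has rank 2, so its null space has dimension 3 − 2 = 1.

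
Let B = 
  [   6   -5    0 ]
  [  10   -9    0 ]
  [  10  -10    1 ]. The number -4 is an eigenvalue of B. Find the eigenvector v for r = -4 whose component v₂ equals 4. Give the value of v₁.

2

B + 4I = [[10, -5, 0], [10, -5, 0], [10, -10, 5]].
Solving (B + 4I)v = 0 gives the eigenspace spanned by (2, 4, 4).
With v₂ = 4, v = (2, 4, 4), so v₁ = 2.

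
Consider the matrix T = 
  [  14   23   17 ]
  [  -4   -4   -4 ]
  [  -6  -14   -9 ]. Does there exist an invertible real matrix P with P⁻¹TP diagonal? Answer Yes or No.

Characteristic polynomial: p(λ) = λ^3 - λ^2 - 8λ + 12 = (λ - 2)^2(λ + 3).
λ = 2 has algebraic multiplicity 2; rank(T − 2I) = 2, so geometric multiplicity = 1.
Geometric multiplicity < algebraic multiplicity, so T is not diagonalizable.

No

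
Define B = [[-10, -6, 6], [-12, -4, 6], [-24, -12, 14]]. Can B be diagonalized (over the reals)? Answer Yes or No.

Characteristic polynomial: p(t) = t^3 - 12t + 16 = (t - 2)^2(t + 4).
t = 2 has algebraic multiplicity 2; rank(B − 2I) = 1, so geometric multiplicity = 2.
Every eigenvalue has geometric = algebraic multiplicity, so B is diagonalizable.

Yes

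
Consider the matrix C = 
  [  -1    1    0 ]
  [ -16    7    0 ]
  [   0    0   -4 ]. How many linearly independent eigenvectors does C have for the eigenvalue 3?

C − 3I = [[-4, 1, 0], [-16, 4, 0], [0, 0, -7]].
This matrix has rank 2, so its null space has dimension 3 − 2 = 1.

1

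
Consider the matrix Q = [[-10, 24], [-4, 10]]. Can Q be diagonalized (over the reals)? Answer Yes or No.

Characteristic polynomial: p(λ) = λ^2 - 4 = (λ - 2)(λ + 2).
All 2 eigenvalues are distinct, so Q is diagonalizable.

Yes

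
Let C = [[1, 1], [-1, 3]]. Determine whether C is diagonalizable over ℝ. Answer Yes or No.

No

Characteristic polynomial: p(μ) = μ^2 - 4μ + 4 = (μ - 2)^2.
μ = 2 has algebraic multiplicity 2; rank(C − 2I) = 1, so geometric multiplicity = 1.
Geometric multiplicity < algebraic multiplicity, so C is not diagonalizable.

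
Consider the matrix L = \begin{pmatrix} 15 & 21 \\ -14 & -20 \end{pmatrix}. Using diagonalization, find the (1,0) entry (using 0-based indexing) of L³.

-434

Characteristic polynomial: r^2 + 5r - 6 = (r - 1)(r + 6), so the eigenvalues are -6, 1.
r=1: eigenvector (3, -2).
r=-6: eigenvector (-1, 1).
P = [[3, -1], [-2, 1]], D = diag(1, -6), P⁻¹ = [[1, 1], [2, 3]].
L³ = P·diag(1, -216)·P⁻¹ = [[435, 651], [-434, -650]].
The requested entry is -434.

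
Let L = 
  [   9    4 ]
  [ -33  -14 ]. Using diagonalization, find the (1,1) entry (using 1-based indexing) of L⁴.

Characteristic polynomial: r^2 + 5r + 6 = (r + 2)(r + 3), so the eigenvalues are -3, -2.
r=-3: eigenvector (1, -3).
r=-2: eigenvector (4, -11).
P = [[1, 4], [-3, -11]], D = diag(-3, -2), P⁻¹ = [[-11, -4], [3, 1]].
L⁴ = P·diag(81, 16)·P⁻¹ = [[-699, -260], [2145, 796]].
The requested entry is -699.

-699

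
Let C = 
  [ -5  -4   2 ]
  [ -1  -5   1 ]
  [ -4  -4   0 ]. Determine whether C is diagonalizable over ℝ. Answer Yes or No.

Characteristic polynomial: p(λ) = λ^3 + 10λ^2 + 33λ + 36 = (λ + 3)^2(λ + 4).
λ = -3 has algebraic multiplicity 2; rank(C + 3I) = 2, so geometric multiplicity = 1.
Geometric multiplicity < algebraic multiplicity, so C is not diagonalizable.

No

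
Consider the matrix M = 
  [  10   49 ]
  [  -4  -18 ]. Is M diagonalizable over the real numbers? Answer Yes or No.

No

Characteristic polynomial: p(λ) = λ^2 + 8λ + 16 = (λ + 4)^2.
λ = -4 has algebraic multiplicity 2; rank(M + 4I) = 1, so geometric multiplicity = 1.
Geometric multiplicity < algebraic multiplicity, so M is not diagonalizable.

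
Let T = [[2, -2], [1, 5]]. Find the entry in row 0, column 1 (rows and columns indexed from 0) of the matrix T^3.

Characteristic polynomial: s^2 - 7s + 12 = (s - 4)(s - 3), so the eigenvalues are 3, 4.
s=4: eigenvector (-1, 1).
s=3: eigenvector (2, -1).
P = [[-1, 2], [1, -1]], D = diag(4, 3), P⁻¹ = [[1, 2], [1, 1]].
T³ = P·diag(64, 27)·P⁻¹ = [[-10, -74], [37, 101]].
The requested entry is -74.

-74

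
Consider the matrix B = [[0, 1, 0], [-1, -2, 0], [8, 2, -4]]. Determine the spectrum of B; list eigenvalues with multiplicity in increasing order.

-4, -1, -1

Characteristic polynomial: p(s) = s^3 + 6s^2 + 9s + 4 = (s + 1)^2(s + 4).
Roots (with multiplicity): -4, -1, -1.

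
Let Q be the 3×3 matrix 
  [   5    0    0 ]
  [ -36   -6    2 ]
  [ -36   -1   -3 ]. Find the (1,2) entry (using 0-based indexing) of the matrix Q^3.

122

Characteristic polynomial: t^3 + 4t^2 - 25t - 100 = (t - 5)(t + 4)(t + 5), so the eigenvalues are -5, -4, 5.
t=5: eigenvector (1, -4, -4).
t=-4: eigenvector (0, 1, 1).
t=-5: eigenvector (0, -2, -1).
P = [[1, 0, 0], [-4, 1, -2], [-4, 1, -1]], D = diag(5, -4, -5), P⁻¹ = [[1, 0, 0], [4, -1, 2], [0, -1, 1]].
Q³ = P·diag(125, -64, -125)·P⁻¹ = [[125, 0, 0], [-756, -186, 122], [-756, -61, -3]].
The requested entry is 122.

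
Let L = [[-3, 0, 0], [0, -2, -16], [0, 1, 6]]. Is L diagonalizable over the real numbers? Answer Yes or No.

Characteristic polynomial: p(t) = t^3 - t^2 - 8t + 12 = (t - 2)^2(t + 3).
t = 2 has algebraic multiplicity 2; rank(L − 2I) = 2, so geometric multiplicity = 1.
Geometric multiplicity < algebraic multiplicity, so L is not diagonalizable.

No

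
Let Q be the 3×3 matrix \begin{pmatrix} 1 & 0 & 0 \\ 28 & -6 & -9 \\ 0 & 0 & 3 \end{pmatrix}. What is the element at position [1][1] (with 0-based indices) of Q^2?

Characteristic polynomial: r^3 + 2r^2 - 21r + 18 = (r - 3)(r - 1)(r + 6), so the eigenvalues are -6, 1, 3.
r=1: eigenvector (1, 4, 0).
r=-6: eigenvector (0, 1, 0).
r=3: eigenvector (0, -1, 1).
P = [[1, 0, 0], [4, 1, -1], [0, 0, 1]], D = diag(1, -6, 3), P⁻¹ = [[1, 0, 0], [-4, 1, 1], [0, 0, 1]].
Q² = P·diag(1, 36, 9)·P⁻¹ = [[1, 0, 0], [-140, 36, 27], [0, 0, 9]].
The requested entry is 36.

36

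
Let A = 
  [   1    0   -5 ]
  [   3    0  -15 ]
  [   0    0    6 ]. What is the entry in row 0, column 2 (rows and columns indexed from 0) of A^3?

-215

Characteristic polynomial: t^3 - 7t^2 + 6t = t(t - 6)(t - 1), so the eigenvalues are 0, 1, 6.
t=0: eigenvector (0, 1, 0).
t=1: eigenvector (1, 3, 0).
t=6: eigenvector (-1, -3, 1).
P = [[0, 1, -1], [1, 3, -3], [0, 0, 1]], D = diag(0, 1, 6), P⁻¹ = [[-3, 1, 0], [1, 0, 1], [0, 0, 1]].
A³ = P·diag(0, 1, 216)·P⁻¹ = [[1, 0, -215], [3, 0, -645], [0, 0, 216]].
The requested entry is -215.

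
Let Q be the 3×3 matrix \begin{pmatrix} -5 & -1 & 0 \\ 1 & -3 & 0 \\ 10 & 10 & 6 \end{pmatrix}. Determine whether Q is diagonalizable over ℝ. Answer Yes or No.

Characteristic polynomial: p(t) = t^3 + 2t^2 - 32t - 96 = (t - 6)(t + 4)^2.
t = -4 has algebraic multiplicity 2; rank(Q + 4I) = 2, so geometric multiplicity = 1.
Geometric multiplicity < algebraic multiplicity, so Q is not diagonalizable.

No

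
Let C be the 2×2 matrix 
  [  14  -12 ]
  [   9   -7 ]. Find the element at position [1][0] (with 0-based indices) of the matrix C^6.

Characteristic polynomial: s^2 - 7s + 10 = (s - 5)(s - 2), so the eigenvalues are 2, 5.
s=2: eigenvector (1, 1).
s=5: eigenvector (4, 3).
P = [[1, 4], [1, 3]], D = diag(2, 5), P⁻¹ = [[-3, 4], [1, -1]].
C⁶ = P·diag(64, 15625)·P⁻¹ = [[62308, -62244], [46683, -46619]].
The requested entry is 46683.

46683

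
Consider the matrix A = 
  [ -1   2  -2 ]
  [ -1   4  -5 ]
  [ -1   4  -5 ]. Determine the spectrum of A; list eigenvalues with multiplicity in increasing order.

Characteristic polynomial: p(t) = t^3 + 2t^2 + t = t(t + 1)^2.
Roots (with multiplicity): -1, -1, 0.

-1, -1, 0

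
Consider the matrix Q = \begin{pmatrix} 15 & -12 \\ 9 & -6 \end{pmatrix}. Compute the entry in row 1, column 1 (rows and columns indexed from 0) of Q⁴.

Characteristic polynomial: s^2 - 9s + 18 = (s - 6)(s - 3), so the eigenvalues are 3, 6.
s=6: eigenvector (4, 3).
s=3: eigenvector (1, 1).
P = [[4, 1], [3, 1]], D = diag(6, 3), P⁻¹ = [[1, -1], [-3, 4]].
Q⁴ = P·diag(1296, 81)·P⁻¹ = [[4941, -4860], [3645, -3564]].
The requested entry is -3564.

-3564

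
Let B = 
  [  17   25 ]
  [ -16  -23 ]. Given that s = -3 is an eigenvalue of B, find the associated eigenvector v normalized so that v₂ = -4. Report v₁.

5

B + 3I = [[20, 25], [-16, -20]].
Solving (B + 3I)v = 0 gives the eigenspace spanned by (5, -4).
With v₂ = -4, v = (5, -4), so v₁ = 5.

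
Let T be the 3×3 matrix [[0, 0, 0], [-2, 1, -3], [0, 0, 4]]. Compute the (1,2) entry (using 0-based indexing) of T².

-15

Characteristic polynomial: r^3 - 5r^2 + 4r = r(r - 4)(r - 1), so the eigenvalues are 0, 1, 4.
r=0: eigenvector (1, 2, 0).
r=4: eigenvector (0, 1, -1).
r=1: eigenvector (0, 1, 0).
P = [[1, 0, 0], [2, 1, 1], [0, -1, 0]], D = diag(0, 4, 1), P⁻¹ = [[1, 0, 0], [0, 0, -1], [-2, 1, 1]].
T² = P·diag(0, 16, 1)·P⁻¹ = [[0, 0, 0], [-2, 1, -15], [0, 0, 16]].
The requested entry is -15.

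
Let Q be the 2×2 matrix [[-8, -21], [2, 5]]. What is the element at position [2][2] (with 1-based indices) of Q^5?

185

Characteristic polynomial: s^2 + 3s + 2 = (s + 1)(s + 2), so the eigenvalues are -2, -1.
s=-2: eigenvector (7, -2).
s=-1: eigenvector (-3, 1).
P = [[7, -3], [-2, 1]], D = diag(-2, -1), P⁻¹ = [[1, 3], [2, 7]].
Q⁵ = P·diag(-32, -1)·P⁻¹ = [[-218, -651], [62, 185]].
The requested entry is 185.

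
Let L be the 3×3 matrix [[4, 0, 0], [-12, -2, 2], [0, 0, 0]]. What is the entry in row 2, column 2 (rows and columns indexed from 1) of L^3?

Characteristic polynomial: λ^3 - 2λ^2 - 8λ = λ(λ - 4)(λ + 2), so the eigenvalues are -2, 0, 4.
λ=0: eigenvector (0, 1, 1).
λ=-2: eigenvector (0, 1, 0).
λ=4: eigenvector (1, -2, 0).
P = [[0, 0, 1], [1, 1, -2], [1, 0, 0]], D = diag(0, -2, 4), P⁻¹ = [[0, 0, 1], [2, 1, -1], [1, 0, 0]].
L³ = P·diag(0, -8, 64)·P⁻¹ = [[64, 0, 0], [-144, -8, 8], [0, 0, 0]].
The requested entry is -8.

-8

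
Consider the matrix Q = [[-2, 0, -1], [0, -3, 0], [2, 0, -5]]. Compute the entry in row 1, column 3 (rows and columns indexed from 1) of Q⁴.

175

Characteristic polynomial: t^3 + 10t^2 + 33t + 36 = (t + 3)^2(t + 4), so the eigenvalues are -4, -3, -3.
t=-4: eigenvector (1, 0, 2).
t=-3: eigenvector (0, 1, 0).
t=-3: eigenvector (-1, -1, -1).
P = [[1, 0, -1], [0, 1, -1], [2, 0, -1]], D = diag(-4, -3, -3), P⁻¹ = [[-1, 0, 1], [-2, 1, 1], [-2, 0, 1]].
Q⁴ = P·diag(256, 81, 81)·P⁻¹ = [[-94, 0, 175], [0, 81, 0], [-350, 0, 431]].
The requested entry is 175.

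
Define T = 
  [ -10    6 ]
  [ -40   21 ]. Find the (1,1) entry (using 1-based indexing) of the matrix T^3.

-1240

Characteristic polynomial: s^2 - 11s + 30 = (s - 6)(s - 5), so the eigenvalues are 5, 6.
s=5: eigenvector (-2, -5).
s=6: eigenvector (-3, -8).
P = [[-2, -3], [-5, -8]], D = diag(5, 6), P⁻¹ = [[-8, 3], [5, -2]].
T³ = P·diag(125, 216)·P⁻¹ = [[-1240, 546], [-3640, 1581]].
The requested entry is -1240.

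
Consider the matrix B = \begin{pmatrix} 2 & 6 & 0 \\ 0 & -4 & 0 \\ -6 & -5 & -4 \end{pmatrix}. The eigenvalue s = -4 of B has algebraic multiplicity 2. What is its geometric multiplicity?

B + 4I = [[6, 6, 0], [0, 0, 0], [-6, -5, 0]].
This matrix has rank 2, so its null space has dimension 3 − 2 = 1.

1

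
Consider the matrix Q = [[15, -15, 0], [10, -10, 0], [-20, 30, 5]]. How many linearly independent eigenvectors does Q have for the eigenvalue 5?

2

Q − 5I = [[10, -15, 0], [10, -15, 0], [-20, 30, 0]].
This matrix has rank 1, so its null space has dimension 3 − 1 = 2.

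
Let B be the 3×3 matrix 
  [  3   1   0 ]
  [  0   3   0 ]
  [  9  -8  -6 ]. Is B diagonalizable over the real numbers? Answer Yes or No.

Characteristic polynomial: p(r) = r^3 - 27r + 54 = (r - 3)^2(r + 6).
r = 3 has algebraic multiplicity 2; rank(B − 3I) = 2, so geometric multiplicity = 1.
Geometric multiplicity < algebraic multiplicity, so B is not diagonalizable.

No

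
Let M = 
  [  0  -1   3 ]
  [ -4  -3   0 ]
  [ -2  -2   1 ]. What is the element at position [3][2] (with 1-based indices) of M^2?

Characteristic polynomial: s^3 + 2s^2 - s - 2 = (s - 1)(s + 1)(s + 2), so the eigenvalues are -2, -1, 1.
s=-2: eigenvector (-1, 4, 2).
s=-1: eigenvector (-1, 2, 1).
s=1: eigenvector (-1, 1, 0).
P = [[-1, -1, -1], [4, 2, 1], [2, 1, 0]], D = diag(-2, -1, 1), P⁻¹ = [[1, 1, -1], [-2, -2, 3], [0, 1, -2]].
M² = P·diag(4, 1, 1)·P⁻¹ = [[-2, -3, 3], [12, 13, -12], [6, 6, -5]].
The requested entry is 6.

6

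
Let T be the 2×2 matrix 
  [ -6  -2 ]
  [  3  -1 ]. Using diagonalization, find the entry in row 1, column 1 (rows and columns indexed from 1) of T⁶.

10830

Characteristic polynomial: r^2 + 7r + 12 = (r + 3)(r + 4), so the eigenvalues are -4, -3.
r=-4: eigenvector (1, -1).
r=-3: eigenvector (-2, 3).
P = [[1, -2], [-1, 3]], D = diag(-4, -3), P⁻¹ = [[3, 2], [1, 1]].
T⁶ = P·diag(4096, 729)·P⁻¹ = [[10830, 6734], [-10101, -6005]].
The requested entry is 10830.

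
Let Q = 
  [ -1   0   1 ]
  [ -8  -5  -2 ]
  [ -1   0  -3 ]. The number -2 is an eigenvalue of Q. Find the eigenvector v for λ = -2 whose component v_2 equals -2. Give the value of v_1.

Q + 2I = [[1, 0, 1], [-8, -3, -2], [-1, 0, -1]].
Solving (Q + 2I)v = 0 gives the eigenspace spanned by (1, -2, -1).
With v_2 = -2, v = (1, -2, -1), so v_1 = 1.

1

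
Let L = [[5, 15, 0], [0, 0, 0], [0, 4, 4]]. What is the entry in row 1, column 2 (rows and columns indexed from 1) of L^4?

Characteristic polynomial: s^3 - 9s^2 + 20s = s(s - 5)(s - 4), so the eigenvalues are 0, 4, 5.
s=5: eigenvector (1, 0, 0).
s=0: eigenvector (-3, 1, -1).
s=4: eigenvector (0, 0, 1).
P = [[1, -3, 0], [0, 1, 0], [0, -1, 1]], D = diag(5, 0, 4), P⁻¹ = [[1, 3, 0], [0, 1, 0], [0, 1, 1]].
L⁴ = P·diag(625, 0, 256)·P⁻¹ = [[625, 1875, 0], [0, 0, 0], [0, 256, 256]].
The requested entry is 1875.

1875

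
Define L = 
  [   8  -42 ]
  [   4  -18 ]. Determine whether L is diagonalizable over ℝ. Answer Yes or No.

Yes

Characteristic polynomial: p(μ) = μ^2 + 10μ + 24 = (μ + 4)(μ + 6).
All 2 eigenvalues are distinct, so L is diagonalizable.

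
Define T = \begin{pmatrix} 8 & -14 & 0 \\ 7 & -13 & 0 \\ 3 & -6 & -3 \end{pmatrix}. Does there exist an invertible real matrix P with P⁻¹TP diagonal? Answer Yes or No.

Yes

Characteristic polynomial: p(s) = s^3 + 8s^2 + 9s - 18 = (s - 1)(s + 3)(s + 6).
All 3 eigenvalues are distinct, so T is diagonalizable.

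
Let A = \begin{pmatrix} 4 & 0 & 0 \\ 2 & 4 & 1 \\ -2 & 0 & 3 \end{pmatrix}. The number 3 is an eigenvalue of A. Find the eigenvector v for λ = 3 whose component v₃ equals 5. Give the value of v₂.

A − 3I = [[1, 0, 0], [2, 1, 1], [-2, 0, 0]].
Solving (A − 3I)v = 0 gives the eigenspace spanned by (0, -5, 5).
With v₃ = 5, v = (0, -5, 5), so v₂ = -5.

-5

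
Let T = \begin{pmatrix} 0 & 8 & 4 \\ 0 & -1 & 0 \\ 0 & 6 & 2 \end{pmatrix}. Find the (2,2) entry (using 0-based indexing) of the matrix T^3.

8

Characteristic polynomial: s^3 - s^2 - 2s = s(s - 2)(s + 1), so the eigenvalues are -1, 0, 2.
s=0: eigenvector (1, 0, 0).
s=-1: eigenvector (0, 1, -2).
s=2: eigenvector (2, 0, 1).
P = [[1, 0, 2], [0, 1, 0], [0, -2, 1]], D = diag(0, -1, 2), P⁻¹ = [[1, -4, -2], [0, 1, 0], [0, 2, 1]].
T³ = P·diag(0, -1, 8)·P⁻¹ = [[0, 32, 16], [0, -1, 0], [0, 18, 8]].
The requested entry is 8.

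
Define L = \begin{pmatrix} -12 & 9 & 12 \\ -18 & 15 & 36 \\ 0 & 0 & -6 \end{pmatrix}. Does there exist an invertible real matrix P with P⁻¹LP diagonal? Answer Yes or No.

Yes

Characteristic polynomial: p(μ) = μ^3 + 3μ^2 - 36μ - 108 = (μ - 6)(μ + 3)(μ + 6).
All 3 eigenvalues are distinct, so L is diagonalizable.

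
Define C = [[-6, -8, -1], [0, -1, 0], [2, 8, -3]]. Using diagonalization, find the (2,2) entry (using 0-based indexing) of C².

Characteristic polynomial: s^3 + 10s^2 + 29s + 20 = (s + 1)(s + 4)(s + 5), so the eigenvalues are -5, -4, -1.
s=-5: eigenvector (1, 0, -1).
s=-4: eigenvector (-1, 0, 2).
s=-1: eigenvector (-2, 1, 2).
P = [[1, -1, -2], [0, 0, 1], [-1, 2, 2]], D = diag(-5, -4, -1), P⁻¹ = [[2, 2, 1], [1, 0, 1], [0, 1, 0]].
C² = P·diag(25, 16, 1)·P⁻¹ = [[34, 48, 9], [0, 1, 0], [-18, -48, 7]].
The requested entry is 7.

7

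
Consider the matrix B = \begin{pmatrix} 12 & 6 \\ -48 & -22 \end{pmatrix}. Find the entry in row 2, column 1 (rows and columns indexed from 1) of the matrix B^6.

1021440

Characteristic polynomial: μ^2 + 10μ + 24 = (μ + 4)(μ + 6), so the eigenvalues are -6, -4.
μ=-4: eigenvector (3, -8).
μ=-6: eigenvector (1, -3).
P = [[3, 1], [-8, -3]], D = diag(-4, -6), P⁻¹ = [[3, 1], [-8, -3]].
B⁶ = P·diag(4096, 46656)·P⁻¹ = [[-336384, -127680], [1021440, 387136]].
The requested entry is 1021440.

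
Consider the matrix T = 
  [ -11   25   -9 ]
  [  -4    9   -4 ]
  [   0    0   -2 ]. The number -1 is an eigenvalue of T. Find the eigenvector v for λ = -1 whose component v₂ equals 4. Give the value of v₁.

T + 1I = [[-10, 25, -9], [-4, 10, -4], [0, 0, -1]].
Solving (T + 1I)v = 0 gives the eigenspace spanned by (10, 4, 0).
With v₂ = 4, v = (10, 4, 0), so v₁ = 10.

10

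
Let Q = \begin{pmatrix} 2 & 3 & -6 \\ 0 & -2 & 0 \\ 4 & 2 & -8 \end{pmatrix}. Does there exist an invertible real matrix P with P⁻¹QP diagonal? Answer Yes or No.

Characteristic polynomial: p(μ) = μ^3 + 8μ^2 + 20μ + 16 = (μ + 2)^2(μ + 4).
μ = -2 has algebraic multiplicity 2; rank(Q + 2I) = 2, so geometric multiplicity = 1.
Geometric multiplicity < algebraic multiplicity, so Q is not diagonalizable.

No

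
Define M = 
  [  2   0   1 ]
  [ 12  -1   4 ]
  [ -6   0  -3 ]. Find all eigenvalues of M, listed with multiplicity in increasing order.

Characteristic polynomial: p(t) = t^3 + 2t^2 + t = t(t + 1)^2.
Roots (with multiplicity): -1, -1, 0.

-1, -1, 0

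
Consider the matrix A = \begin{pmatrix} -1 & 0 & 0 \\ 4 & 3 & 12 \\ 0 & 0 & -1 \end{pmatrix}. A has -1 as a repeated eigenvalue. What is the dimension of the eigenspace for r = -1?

2

A + 1I = [[0, 0, 0], [4, 4, 12], [0, 0, 0]].
This matrix has rank 1, so its null space has dimension 3 − 1 = 2.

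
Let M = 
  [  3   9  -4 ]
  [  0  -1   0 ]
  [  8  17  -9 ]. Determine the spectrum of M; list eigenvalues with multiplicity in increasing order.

-5, -1, -1

Characteristic polynomial: p(λ) = λ^3 + 7λ^2 + 11λ + 5 = (λ + 1)^2(λ + 5).
Roots (with multiplicity): -5, -1, -1.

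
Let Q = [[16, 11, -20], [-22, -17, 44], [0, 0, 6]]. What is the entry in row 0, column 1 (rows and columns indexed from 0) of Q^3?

341

Characteristic polynomial: μ^3 - 5μ^2 - 36μ + 180 = (μ - 6)(μ - 5)(μ + 6), so the eigenvalues are -6, 5, 6.
μ=5: eigenvector (-1, 1, 0).
μ=-6: eigenvector (-1, 2, 0).
μ=6: eigenvector (2, 0, 1).
P = [[-1, -1, 2], [1, 2, 0], [0, 0, 1]], D = diag(5, -6, 6), P⁻¹ = [[-2, -1, 4], [1, 1, -2], [0, 0, 1]].
Q³ = P·diag(125, -216, 216)·P⁻¹ = [[466, 341, -500], [-682, -557, 1364], [0, 0, 216]].
The requested entry is 341.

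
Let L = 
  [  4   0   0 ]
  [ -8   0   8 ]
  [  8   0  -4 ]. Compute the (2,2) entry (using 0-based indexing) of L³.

-64

Characteristic polynomial: r^3 - 16r = r(r - 4)(r + 4), so the eigenvalues are -4, 0, 4.
r=4: eigenvector (1, 0, 1).
r=0: eigenvector (0, 1, 0).
r=-4: eigenvector (0, -2, 1).
P = [[1, 0, 0], [0, 1, -2], [1, 0, 1]], D = diag(4, 0, -4), P⁻¹ = [[1, 0, 0], [-2, 1, 2], [-1, 0, 1]].
L³ = P·diag(64, 0, -64)·P⁻¹ = [[64, 0, 0], [-128, 0, 128], [128, 0, -64]].
The requested entry is -64.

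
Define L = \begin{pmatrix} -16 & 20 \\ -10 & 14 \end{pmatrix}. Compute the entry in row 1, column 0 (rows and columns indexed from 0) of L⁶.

Characteristic polynomial: μ^2 + 2μ - 24 = (μ - 4)(μ + 6), so the eigenvalues are -6, 4.
μ=-6: eigenvector (2, 1).
μ=4: eigenvector (1, 1).
P = [[2, 1], [1, 1]], D = diag(-6, 4), P⁻¹ = [[1, -1], [-1, 2]].
L⁶ = P·diag(46656, 4096)·P⁻¹ = [[89216, -85120], [42560, -38464]].
The requested entry is 42560.

42560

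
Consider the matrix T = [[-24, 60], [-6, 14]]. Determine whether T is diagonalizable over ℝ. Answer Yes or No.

Characteristic polynomial: p(r) = r^2 + 10r + 24 = (r + 4)(r + 6).
All 2 eigenvalues are distinct, so T is diagonalizable.

Yes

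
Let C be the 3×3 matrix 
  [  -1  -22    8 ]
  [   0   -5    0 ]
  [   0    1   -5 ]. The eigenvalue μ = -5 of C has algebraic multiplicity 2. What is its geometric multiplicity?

C + 5I = [[4, -22, 8], [0, 0, 0], [0, 1, 0]].
This matrix has rank 2, so its null space has dimension 3 − 2 = 1.

1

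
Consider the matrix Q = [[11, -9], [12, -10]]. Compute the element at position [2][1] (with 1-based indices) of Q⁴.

Characteristic polynomial: μ^2 - μ - 2 = (μ - 2)(μ + 1), so the eigenvalues are -1, 2.
μ=-1: eigenvector (3, 4).
μ=2: eigenvector (1, 1).
P = [[3, 1], [4, 1]], D = diag(-1, 2), P⁻¹ = [[-1, 1], [4, -3]].
Q⁴ = P·diag(1, 16)·P⁻¹ = [[61, -45], [60, -44]].
The requested entry is 60.

60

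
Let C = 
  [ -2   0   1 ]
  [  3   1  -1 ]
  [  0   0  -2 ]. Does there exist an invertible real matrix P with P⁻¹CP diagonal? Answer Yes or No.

No

Characteristic polynomial: p(λ) = λ^3 + 3λ^2 - 4 = (λ - 1)(λ + 2)^2.
λ = -2 has algebraic multiplicity 2; rank(C + 2I) = 2, so geometric multiplicity = 1.
Geometric multiplicity < algebraic multiplicity, so C is not diagonalizable.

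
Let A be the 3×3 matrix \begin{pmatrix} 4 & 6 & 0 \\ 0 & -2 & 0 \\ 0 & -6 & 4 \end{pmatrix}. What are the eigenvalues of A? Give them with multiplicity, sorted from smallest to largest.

-2, 4, 4

Characteristic polynomial: p(μ) = μ^3 - 6μ^2 + 32 = (μ - 4)^2(μ + 2).
Roots (with multiplicity): -2, 4, 4.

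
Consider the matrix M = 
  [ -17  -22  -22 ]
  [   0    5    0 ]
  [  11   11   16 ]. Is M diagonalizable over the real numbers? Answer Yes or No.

Characteristic polynomial: p(t) = t^3 - 4t^2 - 35t + 150 = (t - 5)^2(t + 6).
t = 5 has algebraic multiplicity 2; rank(M − 5I) = 1, so geometric multiplicity = 2.
Every eigenvalue has geometric = algebraic multiplicity, so M is diagonalizable.

Yes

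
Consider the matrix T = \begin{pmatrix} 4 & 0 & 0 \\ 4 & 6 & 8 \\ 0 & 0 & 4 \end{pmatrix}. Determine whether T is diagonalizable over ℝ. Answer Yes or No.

Yes

Characteristic polynomial: p(μ) = μ^3 - 14μ^2 + 64μ - 96 = (μ - 6)(μ - 4)^2.
μ = 4 has algebraic multiplicity 2; rank(T − 4I) = 1, so geometric multiplicity = 2.
Every eigenvalue has geometric = algebraic multiplicity, so T is diagonalizable.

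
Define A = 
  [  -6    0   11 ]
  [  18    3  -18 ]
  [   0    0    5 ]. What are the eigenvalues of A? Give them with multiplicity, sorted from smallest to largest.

-6, 3, 5

Characteristic polynomial: p(s) = s^3 - 2s^2 - 33s + 90 = (s - 5)(s - 3)(s + 6).
Roots (with multiplicity): -6, 3, 5.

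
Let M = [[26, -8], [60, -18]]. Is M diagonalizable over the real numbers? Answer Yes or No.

Characteristic polynomial: p(μ) = μ^2 - 8μ + 12 = (μ - 6)(μ - 2).
All 2 eigenvalues are distinct, so M is diagonalizable.

Yes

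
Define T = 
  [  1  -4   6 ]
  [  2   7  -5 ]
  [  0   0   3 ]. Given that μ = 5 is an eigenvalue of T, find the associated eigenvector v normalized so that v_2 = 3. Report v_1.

-3

T − 5I = [[-4, -4, 6], [2, 2, -5], [0, 0, -2]].
Solving (T − 5I)v = 0 gives the eigenspace spanned by (-3, 3, 0).
With v_2 = 3, v = (-3, 3, 0), so v_1 = -3.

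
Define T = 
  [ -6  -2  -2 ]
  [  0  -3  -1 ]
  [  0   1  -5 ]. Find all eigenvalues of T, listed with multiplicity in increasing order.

-6, -4, -4

Characteristic polynomial: p(μ) = μ^3 + 14μ^2 + 64μ + 96 = (μ + 4)^2(μ + 6).
Roots (with multiplicity): -6, -4, -4.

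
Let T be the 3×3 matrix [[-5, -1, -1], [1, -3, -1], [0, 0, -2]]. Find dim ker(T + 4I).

1

T + 4I = [[-1, -1, -1], [1, 1, -1], [0, 0, 2]].
This matrix has rank 2, so its null space has dimension 3 − 2 = 1.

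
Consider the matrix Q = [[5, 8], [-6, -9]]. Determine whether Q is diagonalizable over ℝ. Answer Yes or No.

Characteristic polynomial: p(s) = s^2 + 4s + 3 = (s + 1)(s + 3).
All 2 eigenvalues are distinct, so Q is diagonalizable.

Yes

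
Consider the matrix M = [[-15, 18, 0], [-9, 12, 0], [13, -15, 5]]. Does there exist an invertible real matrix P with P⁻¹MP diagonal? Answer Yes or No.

Characteristic polynomial: p(λ) = λ^3 - 2λ^2 - 33λ + 90 = (λ - 5)(λ - 3)(λ + 6).
All 3 eigenvalues are distinct, so M is diagonalizable.

Yes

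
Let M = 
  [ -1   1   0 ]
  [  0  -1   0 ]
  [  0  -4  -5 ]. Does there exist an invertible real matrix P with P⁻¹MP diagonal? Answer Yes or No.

No

Characteristic polynomial: p(λ) = λ^3 + 7λ^2 + 11λ + 5 = (λ + 1)^2(λ + 5).
λ = -1 has algebraic multiplicity 2; rank(M + 1I) = 2, so geometric multiplicity = 1.
Geometric multiplicity < algebraic multiplicity, so M is not diagonalizable.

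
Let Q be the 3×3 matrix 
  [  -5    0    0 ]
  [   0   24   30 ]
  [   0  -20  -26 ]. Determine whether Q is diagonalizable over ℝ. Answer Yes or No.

Characteristic polynomial: p(r) = r^3 + 7r^2 - 14r - 120 = (r - 4)(r + 5)(r + 6).
All 3 eigenvalues are distinct, so Q is diagonalizable.

Yes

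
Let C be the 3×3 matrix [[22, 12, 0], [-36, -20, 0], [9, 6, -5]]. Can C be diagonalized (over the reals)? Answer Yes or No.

Yes

Characteristic polynomial: p(λ) = λ^3 + 3λ^2 - 18λ - 40 = (λ - 4)(λ + 2)(λ + 5).
All 3 eigenvalues are distinct, so C is diagonalizable.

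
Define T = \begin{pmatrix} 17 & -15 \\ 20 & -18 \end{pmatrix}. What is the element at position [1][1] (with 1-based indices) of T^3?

Characteristic polynomial: s^2 + s - 6 = (s - 2)(s + 3), so the eigenvalues are -3, 2.
s=2: eigenvector (1, 1).
s=-3: eigenvector (3, 4).
P = [[1, 3], [1, 4]], D = diag(2, -3), P⁻¹ = [[4, -3], [-1, 1]].
T³ = P·diag(8, -27)·P⁻¹ = [[113, -105], [140, -132]].
The requested entry is 113.

113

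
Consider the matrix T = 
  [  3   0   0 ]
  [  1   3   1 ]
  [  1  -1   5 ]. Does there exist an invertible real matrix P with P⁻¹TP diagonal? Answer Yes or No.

Characteristic polynomial: p(s) = s^3 - 11s^2 + 40s - 48 = (s - 4)^2(s - 3).
s = 4 has algebraic multiplicity 2; rank(T − 4I) = 2, so geometric multiplicity = 1.
Geometric multiplicity < algebraic multiplicity, so T is not diagonalizable.

No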